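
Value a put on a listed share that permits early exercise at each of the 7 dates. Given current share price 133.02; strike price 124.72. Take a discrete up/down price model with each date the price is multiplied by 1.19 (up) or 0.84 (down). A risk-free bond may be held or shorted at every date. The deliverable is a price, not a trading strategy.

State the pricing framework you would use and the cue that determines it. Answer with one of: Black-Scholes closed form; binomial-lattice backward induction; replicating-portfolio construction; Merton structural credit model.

Key observation: an American put (K = 124.72, S₀ = 133.02) on a 7-date tree has no closed form — the optimal stopping decision is embedded and must be resolved recursively from expiry.

framework: binomial-lattice backward induction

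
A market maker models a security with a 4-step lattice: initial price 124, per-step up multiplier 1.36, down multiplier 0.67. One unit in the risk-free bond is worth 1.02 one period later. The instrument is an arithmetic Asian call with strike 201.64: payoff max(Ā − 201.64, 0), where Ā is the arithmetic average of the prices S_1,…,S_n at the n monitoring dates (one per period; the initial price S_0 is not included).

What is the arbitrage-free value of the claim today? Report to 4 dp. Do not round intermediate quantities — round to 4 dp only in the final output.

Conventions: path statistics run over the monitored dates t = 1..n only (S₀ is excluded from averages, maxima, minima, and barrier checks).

price = 6.6769

With p* = (R−d)/(u−d) = 0.5072, sum probability × payoff across the paths and divide by R^4.
Enumerate all 2^4 = 16 price paths (U = up ×1.36, D = down ×0.67); each path with k up-moves has probability p*^k·(1−p*)^(4−k).
DDDD: Ā=50.2564, payoff=0.0000, prob=0.058955
UDDD: Ā=102.0130, payoff=0.0000, prob=0.060689
DUDD: Ā=80.6230, payoff=0.0000, prob=0.060689
UUDD: Ā=163.6526, payoff=0.0000, prob=0.062474
DDUD: Ā=66.2917, payoff=0.0000, prob=0.060689
UDUD: Ā=134.5622, payoff=0.0000, prob=0.062474
DUUD: Ā=113.1722, payoff=0.0000, prob=0.062474
UUUD: Ā=229.7228, payoff=28.0828, prob=0.064311
DDDU: Ā=56.6897, payoff=0.0000, prob=0.060689
UDDU: Ā=115.0717, payoff=0.0000, prob=0.062474
DUDU: Ā=93.6817, payoff=0.0000, prob=0.062474
UUDU: Ā=190.1598, payoff=0.0000, prob=0.064311
DDUU: Ā=79.3504, payoff=0.0000, prob=0.062474
UDUU: Ā=161.0694, payoff=0.0000, prob=0.064311
DUUU: Ā=139.6794, payoff=0.0000, prob=0.064311
UUUU: Ā=283.5284, payoff=81.8884, prob=0.066203
Price = Σ prob·payoff / R^4 = 7.227268 / 1.082432 = 6.6769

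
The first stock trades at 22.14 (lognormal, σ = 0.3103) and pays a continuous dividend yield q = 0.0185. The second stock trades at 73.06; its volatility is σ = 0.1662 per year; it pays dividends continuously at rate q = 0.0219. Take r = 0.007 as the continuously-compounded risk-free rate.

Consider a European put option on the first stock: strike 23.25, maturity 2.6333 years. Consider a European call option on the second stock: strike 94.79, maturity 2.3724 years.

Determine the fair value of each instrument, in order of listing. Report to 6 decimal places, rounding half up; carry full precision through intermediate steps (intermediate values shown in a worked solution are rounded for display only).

price(the first stock put K=23.25) = 5.286237
price(the second stock call K=94.79) = 1.258110

[the first stock put K=23.25]
σ√T = 0.3103·√2.6333 = 0.503538
d₁ = (ln(S/K) + (r−q+σ²/2)T) / (σ√T) = (ln(22.14/23.25) + (0.007−0.0185+0.3103²/2)·2.6333) / 0.503538 = (-0.048919 + 0.096492) / 0.503538 = 0.094477
d₂ = d₁ − σ√T = 0.094477 − 0.503538 = -0.409060
e^{−rT} = 0.981736
e^{−qT} = 0.952452
N(−d₁) = 0.462365,  N(−d₂) = 0.658752
price = K·e^{−rT}·N(−d₂) − S·e^{−qT}·N(−d₁) = 15.036255 − 9.750018 = 5.286237
[the second stock call K=94.79]
σ√T = 0.1662·√2.3724 = 0.255991
d₁ = (ln(S/K) + (r−q+σ²/2)T) / (σ√T) = (ln(73.06/94.79) + (0.007−0.0219+0.1662²/2)·2.3724) / 0.255991 = (-0.260383 − 0.002583) / 0.255991 = -1.027246
d₂ = d₁ − σ√T = -1.027246 − 0.255991 = -1.283237
e^{−rT} = 0.983530
e^{−qT} = 0.949371
N(d₁) = 0.152152,  N(d₂) = 0.099704
price = S·e^{−qT}·N(d₁) − K·e^{−rT}·N(d₂) = 10.553444 − 9.295334 = 1.258110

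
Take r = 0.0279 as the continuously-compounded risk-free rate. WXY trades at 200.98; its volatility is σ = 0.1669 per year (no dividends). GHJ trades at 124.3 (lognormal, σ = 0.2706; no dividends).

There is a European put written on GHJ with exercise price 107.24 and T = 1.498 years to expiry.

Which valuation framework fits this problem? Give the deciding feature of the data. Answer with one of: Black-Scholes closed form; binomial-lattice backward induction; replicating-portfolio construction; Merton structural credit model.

Key observation: a European-exercise option on GHJ struck at 107.24 — a GBM underlying with constant parameters — admits an analytic price: the data contain no early exercise, no discrete tree, no debt structure.

framework: Black-Scholes closed form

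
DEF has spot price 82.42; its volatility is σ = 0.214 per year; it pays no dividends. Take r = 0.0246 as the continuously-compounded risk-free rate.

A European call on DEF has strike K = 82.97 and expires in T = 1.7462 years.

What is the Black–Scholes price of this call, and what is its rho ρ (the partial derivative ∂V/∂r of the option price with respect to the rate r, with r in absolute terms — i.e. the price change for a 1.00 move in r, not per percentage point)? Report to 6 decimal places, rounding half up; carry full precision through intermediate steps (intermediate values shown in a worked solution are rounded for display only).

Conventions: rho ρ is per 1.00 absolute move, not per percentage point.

σ√T = 0.214·√1.7462 = 0.282788
d₁ = (ln(S/K) + (r+σ²/2)T) / (σ√T) = (ln(82.42/82.97) + (0.0246+0.214²/2)·1.7462) / 0.282788 = (-0.006651 + 0.082941) / 0.282788 = 0.269778
d₂ = d₁ − σ√T = 0.269778 − 0.282788 = -0.013010
e^{−rT} = 0.957953
N(d₁) = 0.606335,  N(d₂) = 0.494810
Call price V = S·N(d₁) − K·e^{−rT}·N(d₂) = 49.974098 − 39.328181 = 10.645917
ρ = K·T·e^{−rT}·N(d₂) = 68.674870

price = 10.645917
ρ = 68.674870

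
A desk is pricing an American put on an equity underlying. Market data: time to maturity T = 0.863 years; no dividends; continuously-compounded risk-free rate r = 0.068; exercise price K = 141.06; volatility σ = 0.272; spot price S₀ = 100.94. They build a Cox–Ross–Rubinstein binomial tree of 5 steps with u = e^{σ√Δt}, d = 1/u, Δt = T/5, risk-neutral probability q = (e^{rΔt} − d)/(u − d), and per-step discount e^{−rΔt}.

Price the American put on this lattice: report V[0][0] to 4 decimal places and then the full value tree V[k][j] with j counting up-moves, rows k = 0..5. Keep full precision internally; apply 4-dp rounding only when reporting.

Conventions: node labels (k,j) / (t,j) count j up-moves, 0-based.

Δt=0.17260  u=1.11964  d=0.89315  q=0.52391  discount=0.98833
step 5 (expiry): payoffs max(K−S,0) = 83.6905 69.1426 50.9056 28.0440 0.0000 0.0000
k=4: (k=4,j=0): S=64.2329, K−S=76.8271, hold=75.1812 ⇒ V=76.8271 exercise | (k=4,j=1): S=80.5212, K−S=60.5388, hold=58.8929 ⇒ V=60.5388 exercise | (k=4,j=2): S=100.9400, K−S=40.1200, hold=38.4741 ⇒ V=40.1200 exercise | (k=4,j=3): S=126.5366, K−S=14.5234, hold=13.1958 ⇒ V=14.5234 exercise | (k=4,j=4): S=158.6242, K−S=0.0000, hold=0.0000 ⇒ V=0.0000 continue
k=3: (k=3,j=0): S=71.9174, K−S=69.1426, hold=67.4967 ⇒ V=69.1426 exercise | (k=3,j=1): S=90.1544, K−S=50.9056, hold=49.2597 ⇒ V=50.9056 exercise | (k=3,j=2): S=113.0160, K−S=28.0440, hold=26.3981 ⇒ V=28.0440 exercise | (k=3,j=3): S=141.6749, K−S=0.0000, hold=6.8338 ⇒ V=6.8338 continue
k=2: (k=2,j=0): S=80.5212, K−S=60.5388, hold=58.8929 ⇒ V=60.5388 exercise | (k=2,j=1): S=100.9400, K−S=40.1200, hold=38.4741 ⇒ V=40.1200 exercise | (k=2,j=2): S=126.5366, K−S=14.5234, hold=16.7343 ⇒ V=16.7343 continue
k=1: (k=1,j=0): S=90.1544, K−S=50.9056, hold=49.2597 ⇒ V=50.9056 exercise | (k=1,j=1): S=113.0160, K−S=28.0440, hold=27.5429 ⇒ V=28.0440 exercise
k=0: (k=0,j=0): S=100.9400, K−S=40.1200, hold=38.4741 ⇒ V=40.1200 exercise

price = 40.1200
tree:
40.1200
50.9056 28.0440
60.5388 40.1200 16.7343
69.1426 50.9056 28.0440 6.8338
76.8271 60.5388 40.1200 14.5234 0.0000
83.6905 69.1426 50.9056 28.0440 0.0000 0.0000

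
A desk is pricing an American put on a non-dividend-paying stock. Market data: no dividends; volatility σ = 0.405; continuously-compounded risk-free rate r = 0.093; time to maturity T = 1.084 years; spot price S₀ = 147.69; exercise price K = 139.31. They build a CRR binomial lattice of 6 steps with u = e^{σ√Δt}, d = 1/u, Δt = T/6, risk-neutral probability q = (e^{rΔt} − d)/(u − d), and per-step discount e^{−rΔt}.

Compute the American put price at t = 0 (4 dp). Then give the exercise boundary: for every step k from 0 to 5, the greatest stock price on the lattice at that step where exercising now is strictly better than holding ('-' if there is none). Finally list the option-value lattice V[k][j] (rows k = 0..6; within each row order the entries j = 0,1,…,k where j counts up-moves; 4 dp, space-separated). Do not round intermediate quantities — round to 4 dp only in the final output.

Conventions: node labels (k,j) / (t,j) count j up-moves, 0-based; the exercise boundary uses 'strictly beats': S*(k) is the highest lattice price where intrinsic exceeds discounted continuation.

params: Δt=0.18067 u=1.18785 d=0.84186 q=0.50604 e^(-rΔt)=0.98334
t_6 payoffs: 86.7347 65.1269 34.6386 0.0000 0.0000 0.0000 0.0000
t_5: node(5,0) S=62.4516 payoff=76.8584 vs cont=74.5373 → 76.8584 [stop]  node(5,1) S=88.1184 payoff=51.1916 vs cont=48.8705 → 51.1916 [stop]  node(5,2) S=124.3339 payoff=14.9761 vs cont=16.8249 → 16.8249 [wait]  node(5,3) S=175.4335 payoff=0.0000 vs cont=0.0000 → 0.0000 [wait]  node(5,4) S=247.5345 payoff=0.0000 vs cont=0.0000 → 0.0000 [wait]  node(5,5) S=349.2681 payoff=0.0000 vs cont=0.0000 → 0.0000 [wait]  ⇒ S*(5)=88.1184
t_4: node(4,0) S=74.1831 payoff=65.1269 vs cont=62.8058 → 65.1269 [stop]  node(4,1) S=104.6714 payoff=34.6386 vs cont=33.2375 → 34.6386 [stop]  node(4,2) S=147.6900 payoff=0.0000 vs cont=8.1724 → 8.1724 [wait]  node(4,3) S=208.3887 payoff=0.0000 vs cont=0.0000 → 0.0000 [wait]  node(4,4) S=294.0338 payoff=0.0000 vs cont=0.0000 → 0.0000 [wait]  ⇒ S*(4)=104.6714
t_3: node(3,0) S=88.1184 payoff=51.1916 vs cont=48.8705 → 51.1916 [stop]  node(3,1) S=124.3339 payoff=14.9761 vs cont=20.8916 → 20.8916 [wait]  node(3,2) S=175.4335 payoff=0.0000 vs cont=3.9695 → 3.9695 [wait]  node(3,3) S=247.5345 payoff=0.0000 vs cont=0.0000 → 0.0000 [wait]  ⇒ S*(3)=88.1184
t_2: node(2,0) S=104.6714 payoff=34.6386 vs cont=35.2611 → 35.2611 [wait]  node(2,1) S=147.6900 payoff=0.0000 vs cont=12.1229 → 12.1229 [wait]  node(2,2) S=208.3887 payoff=0.0000 vs cont=1.9281 → 1.9281 [wait]  ⇒ S*(2)=-
t_1: node(1,0) S=124.3339 payoff=14.9761 vs cont=23.1598 → 23.1598 [wait]  node(1,1) S=175.4335 payoff=0.0000 vs cont=6.8479 → 6.8479 [wait]  ⇒ S*(1)=-
t_0: node(0,0) S=147.6900 payoff=0.0000 vs cont=14.6569 → 14.6569 [wait]  ⇒ S*(0)=-

price = 14.6569
boundary = - - - 88.1184 104.6714 88.1184
tree:
14.6569
23.1598 6.8479
35.2611 12.1229 1.9281
51.1916 20.8916 3.9695 0.0000
65.1269 34.6386 8.1724 0.0000 0.0000
76.8584 51.1916 16.8249 0.0000 0.0000 0.0000
86.7347 65.1269 34.6386 0.0000 0.0000 0.0000 0.0000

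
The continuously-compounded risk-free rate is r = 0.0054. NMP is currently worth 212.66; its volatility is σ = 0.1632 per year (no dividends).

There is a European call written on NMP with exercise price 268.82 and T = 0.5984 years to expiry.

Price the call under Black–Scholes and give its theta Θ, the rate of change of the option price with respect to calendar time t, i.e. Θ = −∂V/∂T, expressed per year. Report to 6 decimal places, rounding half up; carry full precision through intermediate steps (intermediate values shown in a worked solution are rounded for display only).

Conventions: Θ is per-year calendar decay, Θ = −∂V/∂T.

σ√T = 0.1632·√0.5984 = 0.126246
d₁ = (ln(S/K) + (r+σ²/2)T) / (σ√T) = (ln(212.66/268.82) + (0.0054+0.1632²/2)·0.5984) / 0.126246 = (-0.234347 + 0.011200) / 0.126246 = -1.767564
d₂ = d₁ − σ√T = -1.767564 − 0.126246 = -1.893810
e^{−rT} = 0.996774
N(d₁) = 0.038567,  N(d₂) = 0.029125
Call price V = S·N(d₁) − K·e^{−rT}·N(d₂) = 8.201637 − 7.804161 = 0.397475
φ(d₁) = (1/√(2π))·e^{−d₁²/2} = 0.083653
Θ = −S·φ(d₁)·σ/(2√T) − r·K·e^{−rT}·N(d₂) = −1.876553 − 0.042142 = -1.918695

price = 0.397475
Θ = -1.918695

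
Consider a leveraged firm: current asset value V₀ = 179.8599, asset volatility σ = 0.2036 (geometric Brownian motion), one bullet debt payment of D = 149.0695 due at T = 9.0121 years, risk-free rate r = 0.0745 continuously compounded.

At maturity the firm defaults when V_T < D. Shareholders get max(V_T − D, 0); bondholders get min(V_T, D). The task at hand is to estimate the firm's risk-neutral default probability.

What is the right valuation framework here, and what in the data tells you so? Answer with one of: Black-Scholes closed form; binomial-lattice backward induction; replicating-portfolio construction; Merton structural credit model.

framework: Merton structural credit model

Key observation: the data describe a firm's assets (V₀ = 179.8599, GBM) and a single zero-coupon debt of face 149.0695, so credit quantities follow from equity-as-call in the structural model.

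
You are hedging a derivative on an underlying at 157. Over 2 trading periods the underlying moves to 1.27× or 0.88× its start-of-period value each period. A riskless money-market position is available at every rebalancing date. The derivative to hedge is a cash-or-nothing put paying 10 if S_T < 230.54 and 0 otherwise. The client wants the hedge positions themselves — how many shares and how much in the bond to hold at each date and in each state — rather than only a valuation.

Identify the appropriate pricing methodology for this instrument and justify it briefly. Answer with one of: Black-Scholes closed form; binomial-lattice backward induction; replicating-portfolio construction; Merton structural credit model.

Key observation: the mandate to exhibit the hedge at every date and state singles out the replicating-portfolio construction on the 2-period tree with factors 1.27 and 0.88 from 157.

framework: replicating-portfolio construction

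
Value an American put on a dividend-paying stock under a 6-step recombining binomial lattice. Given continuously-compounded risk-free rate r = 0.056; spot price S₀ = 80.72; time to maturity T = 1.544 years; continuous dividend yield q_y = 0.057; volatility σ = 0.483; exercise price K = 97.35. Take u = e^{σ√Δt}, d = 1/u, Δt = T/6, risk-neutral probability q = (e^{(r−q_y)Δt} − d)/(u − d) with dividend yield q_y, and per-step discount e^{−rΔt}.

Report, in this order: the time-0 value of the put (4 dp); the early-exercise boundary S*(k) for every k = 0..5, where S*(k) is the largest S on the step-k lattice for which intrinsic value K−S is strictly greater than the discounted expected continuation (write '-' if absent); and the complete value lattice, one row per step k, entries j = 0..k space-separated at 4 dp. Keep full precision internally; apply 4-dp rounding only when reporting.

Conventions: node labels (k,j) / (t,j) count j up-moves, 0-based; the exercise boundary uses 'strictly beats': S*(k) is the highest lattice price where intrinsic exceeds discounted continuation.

price = 29.2413
boundary = - - - 38.7038 49.4496 63.1789
tree:
29.2413
38.1589 18.7915
48.1929 26.5749 9.4480
58.6462 36.4041 14.8698 2.8190
67.0569 47.9004 22.8899 5.0936 0.0000
73.6398 58.6462 34.1711 9.2036 0.0000 0.0000
78.7922 67.0569 47.9004 16.6300 0.0000 0.0000 0.0000

params: Δt=0.25733 u=1.27764 d=0.78269 q=0.43853 e^(-rΔt)=0.98569
t_6 payoffs: 78.7922 67.0569 47.9004 16.6300 0.0000 0.0000 0.0000
t_5: node(5,0) S=23.7102 payoff=73.6398 vs cont=72.5922 → 73.6398 [stop]  node(5,1) S=38.7038 payoff=58.6462 vs cont=57.8170 → 58.6462 [stop]  node(5,2) S=63.1789 payoff=34.1711 vs cont=33.6983 → 34.1711 [stop]  node(5,3) S=103.1313 payoff=0.0000 vs cont=9.2036 → 9.2036 [wait]  node(5,4) S=168.3484 payoff=0.0000 vs cont=0.0000 → 0.0000 [wait]  node(5,5) S=274.8068 payoff=0.0000 vs cont=0.0000 → 0.0000 [wait]  ⇒ S*(5)=63.1789
t_4: node(4,0) S=30.2931 payoff=67.0569 vs cont=66.1052 → 67.0569 [stop]  node(4,1) S=49.4496 payoff=47.9004 vs cont=47.2276 → 47.9004 [stop]  node(4,2) S=80.7200 payoff=16.6300 vs cont=22.8899 → 22.8899 [wait]  node(4,3) S=131.7649 payoff=0.0000 vs cont=5.0936 → 5.0936 [wait]  node(4,4) S=215.0890 payoff=0.0000 vs cont=0.0000 → 0.0000 [wait]  ⇒ S*(4)=49.4496
t_3: node(3,0) S=38.7038 payoff=58.6462 vs cont=57.8170 → 58.6462 [stop]  node(3,1) S=63.1789 payoff=34.1711 vs cont=36.4041 → 36.4041 [wait]  node(3,2) S=103.1313 payoff=0.0000 vs cont=14.8698 → 14.8698 [wait]  node(3,3) S=168.3484 payoff=0.0000 vs cont=2.8190 → 2.8190 [wait]  ⇒ S*(3)=38.7038
t_2: node(2,0) S=49.4496 payoff=47.9004 vs cont=48.1929 → 48.1929 [wait]  node(2,1) S=80.7200 payoff=16.6300 vs cont=26.5749 → 26.5749 [wait]  node(2,2) S=131.7649 payoff=0.0000 vs cont=9.4480 → 9.4480 [wait]  ⇒ S*(2)=-
t_1: node(1,0) S=63.1789 payoff=34.1711 vs cont=38.1589 → 38.1589 [wait]  node(1,1) S=103.1313 payoff=0.0000 vs cont=18.7915 → 18.7915 [wait]  ⇒ S*(1)=-
t_0: node(0,0) S=80.7200 payoff=16.6300 vs cont=29.2413 → 29.2413 [wait]  ⇒ S*(0)=-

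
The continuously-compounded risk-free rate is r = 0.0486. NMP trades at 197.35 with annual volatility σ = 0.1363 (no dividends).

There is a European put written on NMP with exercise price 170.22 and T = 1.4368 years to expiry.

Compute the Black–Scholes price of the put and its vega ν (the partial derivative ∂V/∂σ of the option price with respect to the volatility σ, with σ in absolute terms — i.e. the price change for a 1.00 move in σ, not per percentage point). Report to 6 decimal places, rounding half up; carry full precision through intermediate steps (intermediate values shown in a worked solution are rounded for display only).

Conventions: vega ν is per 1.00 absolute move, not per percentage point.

σ√T = 0.1363·√1.4368 = 0.163378
d₁ = (ln(S/K) + (r+σ²/2)T) / (σ√T) = (ln(197.35/170.22) + (0.0486+0.1363²/2)·1.4368) / 0.163378 = (0.147887 + 0.083175) / 0.163378 = 1.414276
d₂ = d₁ − σ√T = 1.414276 − 0.163378 = 1.250898
e^{−rT} = 0.932554
N(−d₁) = 0.078640,  N(−d₂) = 0.105486
Put price V = K·e^{−rT}·N(−d₂) − S·N(−d₁) = 16.744762 − 15.519698 = 1.225063
φ(d₁) = (1/√(2π))·e^{−d₁²/2} = 0.146750
ν = S·φ(d₁)·√T = 34.714641

price = 1.225063
ν = 34.714641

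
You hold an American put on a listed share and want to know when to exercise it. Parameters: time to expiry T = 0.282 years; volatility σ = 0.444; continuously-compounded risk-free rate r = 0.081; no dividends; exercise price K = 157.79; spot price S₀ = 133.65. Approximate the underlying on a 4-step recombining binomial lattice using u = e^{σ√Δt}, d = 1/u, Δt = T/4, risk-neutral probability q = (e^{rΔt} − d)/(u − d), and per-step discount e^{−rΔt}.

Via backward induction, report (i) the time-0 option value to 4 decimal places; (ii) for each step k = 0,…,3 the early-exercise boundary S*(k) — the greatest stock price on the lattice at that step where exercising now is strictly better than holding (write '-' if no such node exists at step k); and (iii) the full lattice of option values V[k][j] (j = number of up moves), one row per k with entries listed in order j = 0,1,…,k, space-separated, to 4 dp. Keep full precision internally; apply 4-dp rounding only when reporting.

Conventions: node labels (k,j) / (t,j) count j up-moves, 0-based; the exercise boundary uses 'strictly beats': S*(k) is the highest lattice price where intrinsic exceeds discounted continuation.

price = 27.3828
boundary = - 118.7873 105.5774 118.7873
tree:
27.3828
39.0027 15.8353
52.2126 25.5580 6.0914
63.9535 39.0027 12.1262 0.0000
74.3887 52.2126 24.1400 0.0000 0.0000

Δt=0.07050, u=1.12512, d=0.88879, q=0.49479, disc=e^(-rΔt)=0.99431
k=4 terminal: V=max(K-S,0) → 74.3887 52.2126 24.1400 0.0000 0.0000
k=3: j=0 S=93.8365 intr=63.9535 cont=63.0550 V=63.9535[EX]; j=1 S=118.7873 intr=39.0027 cont=38.1042 V=39.0027[EX]; j=2 S=150.3724 intr=7.4176 cont=12.1262 V=12.1262[hold]; j=3 S=190.3558 intr=0.0000 cont=0.0000 V=0.0000[hold]  S*(3)=118.7873
k=2: j=0 S=105.5774 intr=52.2126 cont=51.3141 V=52.2126[EX]; j=1 S=133.6500 intr=24.1400 cont=25.5580 V=25.5580[hold]; j=2 S=169.1870 intr=0.0000 cont=6.0914 V=6.0914[hold]  S*(2)=105.5774
k=1: j=0 S=118.7873 intr=39.0027 cont=38.8019 V=39.0027[EX]; j=1 S=150.3724 intr=7.4176 cont=15.8353 V=15.8353[hold]  S*(1)=118.7873
k=0: j=0 S=133.6500 intr=24.1400 cont=27.3828 V=27.3828[hold]  S*(0)=-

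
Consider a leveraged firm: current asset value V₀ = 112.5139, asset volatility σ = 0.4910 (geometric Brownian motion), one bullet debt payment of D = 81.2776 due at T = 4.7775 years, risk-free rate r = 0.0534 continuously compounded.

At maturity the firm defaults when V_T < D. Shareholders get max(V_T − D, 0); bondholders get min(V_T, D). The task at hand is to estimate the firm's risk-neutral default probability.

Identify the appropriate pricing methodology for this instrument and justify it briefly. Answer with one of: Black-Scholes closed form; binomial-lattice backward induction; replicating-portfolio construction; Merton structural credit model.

Key observation: the data describe a firm's assets (V₀ = 112.5139, GBM) and a single zero-coupon debt of face 81.2776, so credit quantities follow from equity-as-call in the structural model.

framework: Merton structural credit model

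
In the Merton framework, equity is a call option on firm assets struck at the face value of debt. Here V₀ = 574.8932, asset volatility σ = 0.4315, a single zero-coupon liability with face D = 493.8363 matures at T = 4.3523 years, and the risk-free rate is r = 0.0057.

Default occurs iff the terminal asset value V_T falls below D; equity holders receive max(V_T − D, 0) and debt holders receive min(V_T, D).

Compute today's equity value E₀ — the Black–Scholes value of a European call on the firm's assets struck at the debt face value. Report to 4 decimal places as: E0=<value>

E0=233.3804

Apply the equity-as-call identities (strike 493.8363, horizon 4.3523 years):
d₁ = [ln(V₀/D) + (r + σ²/2)T] / (σ√T)
   = [ln(574.8932/493.8363) + (0.0057 + 0.5·0.4315²)·4.3523] / (0.4315·√4.3523)
   = [0.151980 + 0.429990] / 0.900202 = 0.646489
d₂ = d₁ − σ√T = 0.646489 − 0.900202 = -0.253714
N(d₁) = 0.741018,  N(d₂) = 0.399858,  e^(−rT) = 0.975497
E₀ = V₀·N(d₁) − D·e^(−rT)·N(d₂)
   = 574.8932·0.741018 − 493.8363·0.975497·0.399858 = 233.380417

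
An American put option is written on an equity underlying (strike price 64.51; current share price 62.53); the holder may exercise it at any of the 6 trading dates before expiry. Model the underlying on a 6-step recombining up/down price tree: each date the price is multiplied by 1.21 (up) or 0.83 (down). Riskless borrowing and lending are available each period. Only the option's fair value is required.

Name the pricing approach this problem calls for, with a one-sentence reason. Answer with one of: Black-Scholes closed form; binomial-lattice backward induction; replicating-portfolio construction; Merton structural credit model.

framework: binomial-lattice backward induction

Key observation: the exercise right at every one of the 6 steps is what matters: each node needs max(64.51 − S, continuation), which only the stepwise tree valuation starting from spot 62.53 delivers.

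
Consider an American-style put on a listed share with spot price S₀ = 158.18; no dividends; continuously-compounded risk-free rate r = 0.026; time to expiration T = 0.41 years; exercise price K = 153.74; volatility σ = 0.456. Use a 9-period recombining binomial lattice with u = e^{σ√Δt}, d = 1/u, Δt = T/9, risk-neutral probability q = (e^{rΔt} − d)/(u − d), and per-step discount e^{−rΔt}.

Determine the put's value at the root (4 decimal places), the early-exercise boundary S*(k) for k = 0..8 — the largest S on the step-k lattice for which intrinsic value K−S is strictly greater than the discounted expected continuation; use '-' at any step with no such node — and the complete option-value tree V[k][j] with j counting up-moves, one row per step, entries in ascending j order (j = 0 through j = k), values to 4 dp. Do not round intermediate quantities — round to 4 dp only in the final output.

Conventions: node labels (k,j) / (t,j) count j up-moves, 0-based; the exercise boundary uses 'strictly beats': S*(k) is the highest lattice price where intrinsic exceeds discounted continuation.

price = 15.6971
boundary = - - - - - 97.2316 107.1708 118.1259 130.2009
tree:
15.6971
21.5547 9.4347
28.8008 13.8132 4.7481
37.3224 19.7049 7.5095 1.7892
46.7592 27.2632 11.6229 3.1033 0.3801
56.5084 36.3871 17.5157 5.3126 0.7344 0.0000
65.5257 46.5692 25.5237 8.9446 1.4187 0.0000 0.0000
73.7068 56.5084 35.6141 14.7323 2.7409 0.0000 0.0000 0.0000
81.1292 65.5257 46.5692 23.5391 5.2952 0.0000 0.0000 0.0000 0.0000
87.8632 73.7068 56.5084 35.6141 10.2298 0.0000 0.0000 0.0000 0.0000 0.0000

Δt=0.04556  u=1.10222  d=0.90726  q=0.48177  discount=0.99882
step 9 (expiry): payoffs max(K−S,0) = 87.8632 73.7068 56.5084 35.6141 10.2298 0.0000 0.0000 0.0000 0.0000 0.0000
step 8: (k=8,j=0): S=72.6108, K−S=81.1292, hold=80.9472 ⇒ V=81.1292 exercise | (k=8,j=1): S=88.2143, K−S=65.5257, hold=65.3437 ⇒ V=65.5257 exercise | (k=8,j=2): S=107.1708, K−S=46.5692, hold=46.3872 ⇒ V=46.5692 exercise | (k=8,j=3): S=130.2009, K−S=23.5391, hold=23.3571 ⇒ V=23.5391 exercise | (k=8,j=4): S=158.1800, K−S=0.0000, hold=5.2952 ⇒ V=5.2952 continue | (k=8,j=5): S=192.1716, K−S=0.0000, hold=0.0000 ⇒ V=0.0000 continue | (k=8,j=6): S=233.4677, K−S=0.0000, hold=0.0000 ⇒ V=0.0000 continue | (k=8,j=7): S=283.6379, K−S=0.0000, hold=0.0000 ⇒ V=0.0000 continue | (k=8,j=8): S=344.5894, K−S=0.0000, hold=0.0000 ⇒ V=0.0000 continue  boundary S*=130.2009
step 7: (k=7,j=0): S=80.0332, K−S=73.7068, hold=73.5248 ⇒ V=73.7068 exercise | (k=7,j=1): S=97.2316, K−S=56.5084, hold=56.3264 ⇒ V=56.5084 exercise | (k=7,j=2): S=118.1259, K−S=35.6141, hold=35.4321 ⇒ V=35.6141 exercise | (k=7,j=3): S=143.5102, K−S=10.2298, hold=14.7323 ⇒ V=14.7323 continue | (k=7,j=4): S=174.3494, K−S=0.0000, hold=2.7409 ⇒ V=2.7409 continue | (k=7,j=5): S=211.8156, K−S=0.0000, hold=0.0000 ⇒ V=0.0000 continue | (k=7,j=6): S=257.3330, K−S=0.0000, hold=0.0000 ⇒ V=0.0000 continue | (k=7,j=7): S=312.6318, K−S=0.0000, hold=0.0000 ⇒ V=0.0000 continue  boundary S*=118.1259
step 6: (k=6,j=0): S=88.2143, K−S=65.5257, hold=65.3437 ⇒ V=65.5257 exercise | (k=6,j=1): S=107.1708, K−S=46.5692, hold=46.3872 ⇒ V=46.5692 exercise | (k=6,j=2): S=130.2009, K−S=23.5391, hold=25.5237 ⇒ V=25.5237 continue | (k=6,j=3): S=158.1800, K−S=0.0000, hold=8.9446 ⇒ V=8.9446 continue | (k=6,j=4): S=192.1716, K−S=0.0000, hold=1.4187 ⇒ V=1.4187 continue | (k=6,j=5): S=233.4677, K−S=0.0000, hold=0.0000 ⇒ V=0.0000 continue | (k=6,j=6): S=283.6379, K−S=0.0000, hold=0.0000 ⇒ V=0.0000 continue  boundary S*=107.1708
step 5: (k=5,j=0): S=97.2316, K−S=56.5084, hold=56.3264 ⇒ V=56.5084 exercise | (k=5,j=1): S=118.1259, K−S=35.6141, hold=36.3871 ⇒ V=36.3871 continue | (k=5,j=2): S=143.5102, K−S=10.2298, hold=17.5157 ⇒ V=17.5157 continue | (k=5,j=3): S=174.3494, K−S=0.0000, hold=5.3126 ⇒ V=5.3126 continue | (k=5,j=4): S=211.8156, K−S=0.0000, hold=0.7344 ⇒ V=0.7344 continue | (k=5,j=5): S=257.3330, K−S=0.0000, hold=0.0000 ⇒ V=0.0000 continue  boundary S*=97.2316
step 4: (k=4,j=0): S=107.1708, K−S=46.5692, hold=46.7592 ⇒ V=46.7592 continue | (k=4,j=1): S=130.2009, K−S=23.5391, hold=27.2632 ⇒ V=27.2632 continue | (k=4,j=2): S=158.1800, K−S=0.0000, hold=11.6229 ⇒ V=11.6229 continue | (k=4,j=3): S=192.1716, K−S=0.0000, hold=3.1033 ⇒ V=3.1033 continue | (k=4,j=4): S=233.4677, K−S=0.0000, hold=0.3801 ⇒ V=0.3801 continue  boundary S*=-
step 3: (k=3,j=0): S=118.1259, K−S=35.6141, hold=37.3224 ⇒ V=37.3224 continue | (k=3,j=1): S=143.5102, K−S=10.2298, hold=19.7049 ⇒ V=19.7049 continue | (k=3,j=2): S=174.3494, K−S=0.0000, hold=7.5095 ⇒ V=7.5095 continue | (k=3,j=3): S=211.8156, K−S=0.0000, hold=1.7892 ⇒ V=1.7892 continue  boundary S*=-
step 2: (k=2,j=0): S=130.2009, K−S=23.5391, hold=28.8008 ⇒ V=28.8008 continue | (k=2,j=1): S=158.1800, K−S=0.0000, hold=13.8132 ⇒ V=13.8132 continue | (k=2,j=2): S=192.1716, K−S=0.0000, hold=4.7481 ⇒ V=4.7481 continue  boundary S*=-
step 1: (k=1,j=0): S=143.5102, K−S=10.2298, hold=21.5547 ⇒ V=21.5547 continue | (k=1,j=1): S=174.3494, K−S=0.0000, hold=9.4347 ⇒ V=9.4347 continue  boundary S*=-
step 0: (k=0,j=0): S=158.1800, K−S=0.0000, hold=15.6971 ⇒ V=15.6971 continue  boundary S*=-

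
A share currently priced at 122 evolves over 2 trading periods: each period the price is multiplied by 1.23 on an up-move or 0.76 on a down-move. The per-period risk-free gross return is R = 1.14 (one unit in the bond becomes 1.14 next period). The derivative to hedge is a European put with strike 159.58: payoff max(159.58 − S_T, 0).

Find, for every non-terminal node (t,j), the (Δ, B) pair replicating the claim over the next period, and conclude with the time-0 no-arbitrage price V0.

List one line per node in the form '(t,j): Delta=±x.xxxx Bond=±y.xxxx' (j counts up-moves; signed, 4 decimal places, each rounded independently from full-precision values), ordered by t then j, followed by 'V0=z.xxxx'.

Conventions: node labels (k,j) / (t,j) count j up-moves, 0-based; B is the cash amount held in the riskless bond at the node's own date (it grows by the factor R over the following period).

Arbitrage-free pricing uses the up-move probability p* = (R−d)/(u−d) = 0.8085, discounting each step at R = 1.14.
At maturity the claim pays: V(2,0)=89.1128, V(2,1)=45.5344, V(2,2)=0.0000
(1,0): S=92.7200. Δ = (V_up−V_dn)/(S_up−S_dn) = (45.5344−89.1128)/(114.0456−70.4672) = -1.0000. V = [p*·45.5344 + (1−p*)·89.1128]/1.14 = 47.2625. B = V − Δ·S = 139.9825.
(1,1): S=150.0600. Δ = (V_up−V_dn)/(S_up−S_dn) = (0.0000−45.5344)/(184.5738−114.0456) = -0.6456. V = [p*·0.0000 + (1−p*)·45.5344]/1.14 = 7.6486. B = V − Δ·S = 104.5303.
(0,0): S=122.0000. Δ = (V_up−V_dn)/(S_up−S_dn) = (7.6486−47.2625)/(150.0600−92.7200) = -0.6909. V = [p*·7.6486 + (1−p*)·47.2625]/1.14 = 13.3633. B = V − Δ·S = 97.6482.
As a check, the time-0 holding Δ(0,0)·S0 + B(0,0) comes to 13.3633 — exactly V0.

(0,0): Delta=-0.6909 Bond=97.6482
(1,0): Delta=-1.0000 Bond=139.9825
(1,1): Delta=-0.6456 Bond=104.5303
V0=13.3633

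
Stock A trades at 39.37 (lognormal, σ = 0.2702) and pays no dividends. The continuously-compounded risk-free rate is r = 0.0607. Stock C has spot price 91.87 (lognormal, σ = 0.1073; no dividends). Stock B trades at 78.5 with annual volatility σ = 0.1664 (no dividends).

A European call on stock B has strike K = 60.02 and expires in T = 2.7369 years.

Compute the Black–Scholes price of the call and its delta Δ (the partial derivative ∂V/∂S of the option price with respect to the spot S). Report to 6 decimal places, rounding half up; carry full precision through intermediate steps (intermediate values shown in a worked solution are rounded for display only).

σ√T = 0.1664·√2.7369 = 0.275285
d₁ = (ln(S/K) + (r+σ²/2)T) / (σ√T) = (ln(78.5/60.02) + (0.0607+0.1664²/2)·2.7369) / 0.275285 = (0.268421 + 0.204021) / 0.275285 = 1.716190
d₂ = d₁ − σ√T = 1.716190 − 0.275285 = 1.440905
e^{−rT} = 0.846936
N(d₁) = 0.956936,  N(d₂) = 0.925194
Call price V = S·N(d₁) − K·e^{−rT}·N(d₂) = 75.119503 − 47.030503 = 28.089001
Δ = N(d₁) = 0.956936

price = 28.089001
Δ = 0.956936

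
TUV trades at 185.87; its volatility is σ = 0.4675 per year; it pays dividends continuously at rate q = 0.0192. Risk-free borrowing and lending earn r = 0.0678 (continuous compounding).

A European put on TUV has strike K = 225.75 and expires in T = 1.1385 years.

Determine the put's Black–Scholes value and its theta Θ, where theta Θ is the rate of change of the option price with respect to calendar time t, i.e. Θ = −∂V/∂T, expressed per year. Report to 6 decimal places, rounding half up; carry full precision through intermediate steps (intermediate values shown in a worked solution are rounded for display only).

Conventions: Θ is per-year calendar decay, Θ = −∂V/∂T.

price = 53.505343
Θ = -7.736268

σ√T = 0.4675·√1.1385 = 0.498825
d₁ = (ln(S/K) + (r−q+σ²/2)T) / (σ√T) = (ln(185.87/225.75) + (0.0678−0.0192+0.4675²/2)·1.1385) / 0.498825 = (-0.194381 + 0.179744) / 0.498825 = -0.029342
d₂ = d₁ − σ√T = -0.029342 − 0.498825 = -0.528167
e^{−rT} = 0.925714
e^{−qT} = 0.978378
N(−d₁) = 0.511704,  N(−d₂) = 0.701308
Put price V = K·e^{−rT}·N(−d₂) − S·e^{−qT}·N(−d₁) = 146.559290 − 93.053947 = 53.505343
φ(d₁) = (1/√(2π))·e^{−d₁²/2} = 0.398771
Θ = −S·e^{−qT}·φ(d₁)·σ/(2√T) − q·S·e^{−qT}·N(−d₁) + r·K·e^{−rT}·N(−d₂) = −15.886352 − 1.786636 + 9.936720 = -7.736268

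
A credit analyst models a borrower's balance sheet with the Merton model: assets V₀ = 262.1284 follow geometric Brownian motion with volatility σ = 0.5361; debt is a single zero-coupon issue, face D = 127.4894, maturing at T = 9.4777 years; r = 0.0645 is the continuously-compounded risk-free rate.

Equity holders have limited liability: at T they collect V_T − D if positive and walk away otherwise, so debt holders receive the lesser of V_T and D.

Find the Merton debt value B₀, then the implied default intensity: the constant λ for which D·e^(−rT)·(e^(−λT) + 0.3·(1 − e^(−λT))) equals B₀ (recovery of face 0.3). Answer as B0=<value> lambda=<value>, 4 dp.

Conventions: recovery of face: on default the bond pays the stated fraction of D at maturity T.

With assets at 262.1284 and a single debt payment of 127.4894 at 9.4777 years:
d₁ = [ln(V₀/D) + (r + σ²/2)T] / (σ√T)
   = [ln(262.1284/127.4894) + (0.0645 + 0.5·0.5361²)·9.4777] / (0.5361·√9.4777)
   = [0.720801 + 1.973272] / 1.650431 = 1.632346
d₂ = d₁ − σ√T = 1.632346 − 1.650431 = -0.018085
N(d₁) = 0.948697,  N(d₂) = 0.492786,  e^(−rT) = 0.542639
E₀ = V₀·N(d₁) − D·e^(−rT)·N(d₂)
   = 262.1284·0.948697 − 127.4894·0.542639·0.492786 = 214.589101
B₀ = V₀ − E₀ = 262.1284 − 214.589101 = 47.539299
e^(−λT) = (B₀·e^(rT)/D − 0.3)/(1 − 0.3) = (47.5393·1.842847/127.4894 − 0.3)/0.7 = 0.55310857
λ = −ln(0.55310857)/9.4777 = 0.062484

B0=47.5393 lambda=0.0625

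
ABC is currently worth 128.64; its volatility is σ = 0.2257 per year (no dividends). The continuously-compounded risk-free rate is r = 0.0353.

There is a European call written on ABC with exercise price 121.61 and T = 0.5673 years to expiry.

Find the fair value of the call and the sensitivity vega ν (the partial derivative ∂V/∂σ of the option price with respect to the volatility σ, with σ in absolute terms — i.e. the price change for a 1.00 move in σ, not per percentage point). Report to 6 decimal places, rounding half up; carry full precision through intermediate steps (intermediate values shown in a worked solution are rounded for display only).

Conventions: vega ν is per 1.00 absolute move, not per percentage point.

price = 13.941927
ν = 33.528463

σ√T = 0.2257·√0.5673 = 0.169996
d₁ = (ln(S/K) + (r+σ²/2)T) / (σ√T) = (ln(128.64/121.61) + (0.0353+0.2257²/2)·0.5673) / 0.169996 = (0.056199 + 0.034475) / 0.169996 = 0.533387
d₂ = d₁ − σ√T = 0.533387 − 0.169996 = 0.363392
e^{−rT} = 0.980173
N(d₁) = 0.703117,  N(d₂) = 0.641844
Call price V = S·N(d₁) − K·e^{−rT}·N(d₂) = 90.449006 − 76.507078 = 13.941927
φ(d₁) = (1/√(2π))·e^{−d₁²/2} = 0.346044
ν = S·φ(d₁)·√T = 33.528463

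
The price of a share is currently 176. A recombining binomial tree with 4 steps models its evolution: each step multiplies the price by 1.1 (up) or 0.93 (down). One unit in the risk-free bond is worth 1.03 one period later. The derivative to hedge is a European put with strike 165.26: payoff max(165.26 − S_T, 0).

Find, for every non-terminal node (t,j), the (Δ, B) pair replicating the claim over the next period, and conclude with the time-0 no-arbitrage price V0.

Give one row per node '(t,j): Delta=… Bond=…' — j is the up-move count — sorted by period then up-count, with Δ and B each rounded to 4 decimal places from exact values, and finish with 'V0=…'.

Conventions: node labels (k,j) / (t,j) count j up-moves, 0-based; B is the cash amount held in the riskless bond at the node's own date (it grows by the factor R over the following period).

Under the risk-neutral measure, an up-move has probability p* = (R−d)/(u−d) = 0.5882 and values discount at R = 1.03.
At maturity the claim pays: V(4,0)=33.6028, V(4,1)=9.5365, V(4,2)=0.0000, V(4,3)=0.0000, V(4,4)=0.0000
  t=3,j=0: stock 141.5668 → up 155.7235 (V=9.5365), down 131.6572 (V=33.6028). Price 18.8798; hedge Δ=-1.0000, bond B=160.4466.
  t=3,j=1: stock 167.4446 → up 184.1891 (V=0.0000), down 155.7235 (V=9.5365). Price 3.8124; hedge Δ=-0.3350, bond B=59.9094.
  t=3,j=2: stock 198.0528 → up 217.8581 (V=0.0000), down 184.1891 (V=0.0000). Price 0.0000; hedge Δ=0.0000, bond B=0.0000.
  t=3,j=3: stock 234.2560 → up 257.6816 (V=0.0000), down 217.8581 (V=0.0000). Price 0.0000; hedge Δ=0.0000, bond B=0.0000.
  t=2,j=0: stock 152.2224 → up 167.4446 (V=3.8124), down 141.5668 (V=18.8798). Price 9.7249; hedge Δ=-0.5823, bond B=98.3564.
  t=2,j=1: stock 180.0480 → up 198.0528 (V=0.0000), down 167.4446 (V=3.8124). Price 1.5241; hedge Δ=-0.1246, bond B=23.9501.
  t=2,j=2: stock 212.9600 → up 234.2560 (V=0.0000), down 198.0528 (V=0.0000). Price 0.0000; hedge Δ=0.0000, bond B=0.0000.
  t=1,j=0: stock 163.6800 → up 180.0480 (V=1.5241), down 152.2224 (V=9.7249). Price 4.7581; hedge Δ=-0.2947, bond B=52.9980.
  t=1,j=1: stock 193.6000 → up 212.9600 (V=0.0000), down 180.0480 (V=1.5241). Price 0.6093; hedge Δ=-0.0463, bond B=9.5746.
  t=0,j=0: stock 176.0000 → up 193.6000 (V=0.6093), down 163.6800 (V=4.7581). Price 2.2501; hedge Δ=-0.1387, bond B=26.6552.
Check: Δ(0,0)·S0 + B(0,0) = 2.2501 = V0.

(0,0): Delta=-0.1387 Bond=26.6552
(1,0): Delta=-0.2947 Bond=52.9980
(1,1): Delta=-0.0463 Bond=9.5746
(2,0): Delta=-0.5823 Bond=98.3564
(2,1): Delta=-0.1246 Bond=23.9501
(2,2): Delta=0.0000 Bond=0.0000
(3,0): Delta=-1.0000 Bond=160.4466
(3,1): Delta=-0.3350 Bond=59.9094
(3,2): Delta=0.0000 Bond=0.0000
(3,3): Delta=0.0000 Bond=0.0000
V0=2.2501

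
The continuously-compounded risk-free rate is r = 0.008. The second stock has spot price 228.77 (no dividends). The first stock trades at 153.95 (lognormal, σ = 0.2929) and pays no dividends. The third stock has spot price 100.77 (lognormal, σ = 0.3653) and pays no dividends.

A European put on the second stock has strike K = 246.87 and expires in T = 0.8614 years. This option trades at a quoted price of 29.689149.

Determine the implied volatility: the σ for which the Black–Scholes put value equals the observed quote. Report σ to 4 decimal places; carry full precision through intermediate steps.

At σ = 0.2336 the Black–Scholes value reproduces the quote:
σ√T = 0.2336·√0.8614 = 0.216808
d₁ = (ln(S/K) + (r+σ²/2)T) / (σ√T) = (ln(228.77/246.87) + (0.008+0.2336²/2)·0.8614) / 0.216808 = (-0.076145 + 0.030394) / 0.216808 = -0.211019
d₂ = d₁ − σ√T = -0.211019 − 0.216808 = -0.427827
e^{−rT} = 0.993132
N(−d₁) = 0.583564,  N(−d₂) = 0.665612
V = K·e^{−rT}·N(−d₂) − S·N(−d₁) = 163.191073 − 133.501924 = 29.689149 (the quoted price), and the Black–Scholes price is strictly increasing in σ, so σ is unique

sigma = 0.2336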